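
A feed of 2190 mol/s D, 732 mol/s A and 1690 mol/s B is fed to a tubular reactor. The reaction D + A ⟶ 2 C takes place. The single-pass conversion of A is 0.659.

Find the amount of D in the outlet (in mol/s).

1710 mol/s

A reacted = 0.659 × 732 = 482.4 mol/s; ν_A = −1, so ξ = 482.4/1 = 482.4 mol/s.
Outlet amounts (n = n₀ + ν ξ):
  D: 2190 − 1(482.4) = 1708
  A: 732 − 1(482.4) = 249.6
  C: 0 + 2(482.4) = 964.8
  B: 1690 (inert)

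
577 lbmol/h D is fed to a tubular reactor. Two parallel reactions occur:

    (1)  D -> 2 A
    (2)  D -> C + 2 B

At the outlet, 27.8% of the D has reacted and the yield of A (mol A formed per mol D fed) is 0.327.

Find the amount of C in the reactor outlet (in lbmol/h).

Yield of A: 2ξ₁ / 577 = 0.327 → ξ₁ = 94.34 lbmol/h.
Conversion of D: 1ξ₁ + 1ξ₂ = 0.278 × 577 = 160.4 → ξ₂ = 66.07 lbmol/h.
Outlet amounts (n = n₀ + Σ ν·ξ):
  D: 577 − 1(94.34) − 1(66.07) = 416.6
  A: 0 + 2(94.34) = 188.7
  C: 0 + 1(66.07) = 66.07
  B: 0 + 2(66.07) = 132.1

66.1 lbmol/h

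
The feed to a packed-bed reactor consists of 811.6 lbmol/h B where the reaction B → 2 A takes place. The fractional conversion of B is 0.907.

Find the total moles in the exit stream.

1550 lbmol/h

B reacted = 0.907 × 811.6 = 736.1 lbmol/h; ν_B = −1, so ξ = 736.1/1 = 736.1 lbmol/h.
Outlet amounts (n = n₀ + ν ξ):
  B: 811.6 − 1(736.1) = 75.48
  A: 0 + 2(736.1) = 1472
Total out = 75.48 + 1472 = 1548 lbmol/h.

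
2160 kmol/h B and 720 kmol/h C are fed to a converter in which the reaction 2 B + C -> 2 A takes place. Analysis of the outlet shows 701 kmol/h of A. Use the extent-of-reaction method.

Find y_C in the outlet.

0.146

For A: n = n₀ + 2ξ → 701 = 0 + 2ξ, giving ξ = 350.5 kmol/h.
Outlet amounts (n = n₀ + ν ξ):
  B: 2160 − 2(350.5) = 1459
  C: 720 − 1(350.5) = 369.5
  A: 0 + 2(350.5) = 701
Total out = 2530 kmol/h; y_C = 369.5 / 2530 = 0.1461.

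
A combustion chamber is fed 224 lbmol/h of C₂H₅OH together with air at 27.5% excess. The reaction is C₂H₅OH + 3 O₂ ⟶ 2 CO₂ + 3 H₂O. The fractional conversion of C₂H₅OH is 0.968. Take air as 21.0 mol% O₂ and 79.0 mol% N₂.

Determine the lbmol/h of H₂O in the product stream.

Stoichiometric O₂ = 3 × 224 = 672 lbmol/h; O₂ fed = 672 × 1.275 = 856.8 lbmol/h.
N₂ fed = 856.8 × 79/21 = 3223 lbmol/h.
Fuel reacted = 0.968 × 224 → ξ = 216.8 lbmol/h.
Outlet (n = n₀ + ν ξ):
  C₂H₅OH: 224 − 1(216.8) = 7.168
  O₂: 856.8 − 3(216.8) = 206.3
  N₂: 3223 (inert)
  CO₂: 0 + 2(216.8) = 433.7
  H₂O: 0 + 3(216.8) = 650.5

650 lbmol/h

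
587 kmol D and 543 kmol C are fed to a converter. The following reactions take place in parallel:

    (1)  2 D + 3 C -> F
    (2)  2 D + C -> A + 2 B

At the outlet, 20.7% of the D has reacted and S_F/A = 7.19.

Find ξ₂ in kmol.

Conversion of D: D consumed = 0.207 × 587 = 121.5 kmol = 2ξ₁ + 2ξ₂.
Selectivity: 1ξ₁ / (1ξ₂) = 7.19 → ξ₁ = 7.19 ξ₂.
Substitute: (2·7.19 + 2) ξ₂ = 121.5 → ξ₂ = 7.418 kmol, ξ₁ = 53.34 kmol.
Outlet amounts (n = n₀ + Σ ν·ξ):
  D: 587 − 2(53.34) − 2(7.418) = 465.5
  C: 543 − 3(53.34) − 1(7.418) = 375.6
  F: 0 + 1(53.34) = 53.34
  A: 0 + 1(7.418) = 7.418
  B: 0 + 2(7.418) = 14.84

ξ₂ = 7.42 kmol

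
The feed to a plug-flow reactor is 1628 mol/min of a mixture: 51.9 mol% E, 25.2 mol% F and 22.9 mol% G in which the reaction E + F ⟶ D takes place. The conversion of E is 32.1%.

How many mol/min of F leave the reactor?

139 mol/min

E reacted = 0.321 × 844.9 = 271.2 mol/min; ν_E = −1, so ξ = 271.2/1 = 271.2 mol/min.
Outlet amounts (n = n₀ + ν ξ):
  E: 844.9 − 1(271.2) = 573.7
  F: 410.3 − 1(271.2) = 139
  D: 0 + 1(271.2) = 271.2
  G: 372.8 (inert)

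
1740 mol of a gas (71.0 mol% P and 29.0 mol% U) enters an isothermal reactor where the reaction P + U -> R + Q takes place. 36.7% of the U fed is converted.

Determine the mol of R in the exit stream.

U reacted = 0.367 × 504.6 = 185.2 mol; ν_U = −1, so ξ = 185.2/1 = 185.2 mol.
Outlet amounts (n = n₀ + ν ξ):
  P: 1235 − 1(185.2) = 1050
  U: 504.6 − 1(185.2) = 319.4
  R: 0 + 1(185.2) = 185.2
  Q: 0 + 1(185.2) = 185.2

185 mol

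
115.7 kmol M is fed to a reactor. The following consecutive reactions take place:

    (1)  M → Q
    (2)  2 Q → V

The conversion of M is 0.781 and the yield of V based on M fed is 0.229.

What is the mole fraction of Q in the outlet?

0.419

Conversion of M: M consumed = 1ξ₁ = 0.781 × 115.7 → ξ₁ = 90.36 kmol.
Yield of V: 1ξ₂ / 115.7 = 0.229 → ξ₂ = 26.5 kmol.
Outlet amounts (n = n₀ + Σ ν·ξ):
  M: 115.7 − 1(90.36) = 25.34
  Q: 0 + 1(90.36) − 2(26.5) = 37.37
  V: 0 + 1(26.5) = 26.5
Total out = 89.2 kmol; y_Q = 37.37 / 89.2 = 0.4189.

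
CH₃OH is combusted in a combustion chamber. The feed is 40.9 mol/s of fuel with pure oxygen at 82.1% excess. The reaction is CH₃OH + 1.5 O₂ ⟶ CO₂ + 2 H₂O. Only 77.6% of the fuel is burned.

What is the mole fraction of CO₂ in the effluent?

Stoichiometric O₂ = 1.5 × 40.9 = 61.35 mol/s; O₂ fed = 61.35 × 1.821 = 111.7 mol/s.
Fuel reacted = 0.776 × 40.9 → ξ = 31.74 mol/s.
Outlet (n = n₀ + ν ξ):
  CH₃OH: 40.9 − 1(31.74) = 9.162
  O₂: 111.7 − 1.5(31.74) = 64.11
  CO₂: 0 + 1(31.74) = 31.74
  H₂O: 0 + 2(31.74) = 63.48
Total out = 168.5 mol/s; y_CO₂ = 31.74 / 168.5 = 0.1884.

0.188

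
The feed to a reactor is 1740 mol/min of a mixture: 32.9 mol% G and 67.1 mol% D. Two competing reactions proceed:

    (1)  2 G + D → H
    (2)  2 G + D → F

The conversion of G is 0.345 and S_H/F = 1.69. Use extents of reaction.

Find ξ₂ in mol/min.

Conversion of G: G consumed = 0.345 × 572.5 = 197.5 mol/min = 2ξ₁ + 2ξ₂.
Selectivity: 1ξ₁ / (1ξ₂) = 1.69 → ξ₁ = 1.69 ξ₂.
Substitute: (2·1.69 + 2) ξ₂ = 197.5 → ξ₂ = 36.71 mol/min, ξ₁ = 62.04 mol/min.
Outlet amounts (n = n₀ + Σ ν·ξ):
  G: 572.5 − 2(62.04) − 2(36.71) = 375
  D: 1168 − 1(62.04) − 1(36.71) = 1069
  H: 0 + 1(62.04) = 62.04
  F: 0 + 1(36.71) = 36.71

ξ₂ = 36.7 mol/min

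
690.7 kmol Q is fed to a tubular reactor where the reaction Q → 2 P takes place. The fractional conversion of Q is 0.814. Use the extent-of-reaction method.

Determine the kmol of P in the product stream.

Q reacted = 0.814 × 690.7 = 562.2 kmol; ν_Q = −1, so ξ = 562.2/1 = 562.2 kmol.
Outlet amounts (n = n₀ + ν ξ):
  Q: 690.7 − 1(562.2) = 128.5
  P: 0 + 2(562.2) = 1124

1120 kmol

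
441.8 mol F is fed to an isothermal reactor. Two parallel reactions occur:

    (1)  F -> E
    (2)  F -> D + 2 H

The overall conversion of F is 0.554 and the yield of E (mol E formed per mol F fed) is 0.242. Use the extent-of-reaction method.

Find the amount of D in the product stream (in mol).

138 mol

Yield of E: 1ξ₁ / 441.8 = 0.242 → ξ₁ = 106.9 mol.
Conversion of F: 1ξ₁ + 1ξ₂ = 0.554 × 441.8 = 244.8 → ξ₂ = 137.8 mol.
Outlet amounts (n = n₀ + Σ ν·ξ):
  F: 441.8 − 1(106.9) − 1(137.8) = 197
  E: 0 + 1(106.9) = 106.9
  D: 0 + 1(137.8) = 137.8
  H: 0 + 2(137.8) = 275.7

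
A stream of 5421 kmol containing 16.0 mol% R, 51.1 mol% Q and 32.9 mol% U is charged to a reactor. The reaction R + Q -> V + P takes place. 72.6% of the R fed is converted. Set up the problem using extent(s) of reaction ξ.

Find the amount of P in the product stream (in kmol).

630 kmol

R reacted = 0.726 × 867.4 = 629.7 kmol; ν_R = −1, so ξ = 629.7/1 = 629.7 kmol.
Outlet amounts (n = n₀ + ν ξ):
  R: 867.4 − 1(629.7) = 237.7
  Q: 2770 − 1(629.7) = 2140
  V: 0 + 1(629.7) = 629.7
  P: 0 + 1(629.7) = 629.7
  U: 1784 (inert)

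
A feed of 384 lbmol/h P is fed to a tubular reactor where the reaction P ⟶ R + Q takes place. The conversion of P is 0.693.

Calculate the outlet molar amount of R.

P reacted = 0.693 × 384 = 266.1 lbmol/h; ν_P = −1, so ξ = 266.1/1 = 266.1 lbmol/h.
Outlet amounts (n = n₀ + ν ξ):
  P: 384 − 1(266.1) = 117.9
  R: 0 + 1(266.1) = 266.1
  Q: 0 + 1(266.1) = 266.1

266 lbmol/h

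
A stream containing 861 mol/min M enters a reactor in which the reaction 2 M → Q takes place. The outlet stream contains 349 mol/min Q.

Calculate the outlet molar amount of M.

163 mol/min

For Q: n = n₀ + 1ξ → 349 = 0 + 1ξ, giving ξ = 349 mol/min.
Outlet amounts (n = n₀ + ν ξ):
  M: 861 − 2(349) = 163
  Q: 0 + 1(349) = 349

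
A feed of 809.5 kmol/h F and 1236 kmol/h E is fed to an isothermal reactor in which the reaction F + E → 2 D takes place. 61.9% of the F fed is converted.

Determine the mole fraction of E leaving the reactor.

0.359

F reacted = 0.619 × 809.5 = 501.1 kmol/h; ν_F = −1, so ξ = 501.1/1 = 501.1 kmol/h.
Outlet amounts (n = n₀ + ν ξ):
  F: 809.5 − 1(501.1) = 308.4
  E: 1236 − 1(501.1) = 734.9
  D: 0 + 2(501.1) = 1002
Total out = 2046 kmol/h; y_E = 734.9 / 2046 = 0.3593.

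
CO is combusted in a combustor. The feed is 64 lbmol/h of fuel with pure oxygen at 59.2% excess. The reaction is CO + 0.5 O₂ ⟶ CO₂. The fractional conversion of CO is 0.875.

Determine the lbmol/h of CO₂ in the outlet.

Stoichiometric O₂ = 0.5 × 64 = 32 lbmol/h; O₂ fed = 32 × 1.592 = 50.94 lbmol/h.
Fuel reacted = 0.875 × 64 → ξ = 56 lbmol/h.
Outlet (n = n₀ + ν ξ):
  CO: 64 − 1(56) = 8
  O₂: 50.94 − 0.5(56) = 22.94
  CO₂: 0 + 1(56) = 56

56 lbmol/h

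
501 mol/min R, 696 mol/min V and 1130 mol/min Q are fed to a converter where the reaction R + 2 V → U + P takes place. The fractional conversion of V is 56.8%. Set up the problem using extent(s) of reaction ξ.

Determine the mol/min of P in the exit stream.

V reacted = 0.568 × 696 = 395.3 mol/min; ν_V = −2, so ξ = 395.3/2 = 197.7 mol/min.
Outlet amounts (n = n₀ + ν ξ):
  R: 501 − 1(197.7) = 303.3
  V: 696 − 2(197.7) = 300.7
  U: 0 + 1(197.7) = 197.7
  P: 0 + 1(197.7) = 197.7
  Q: 1130 (inert)

198 mol/min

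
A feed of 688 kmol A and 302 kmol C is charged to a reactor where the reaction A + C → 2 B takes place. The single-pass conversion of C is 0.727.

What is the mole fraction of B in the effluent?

0.444

C reacted = 0.727 × 302 = 219.6 kmol; ν_C = −1, so ξ = 219.6/1 = 219.6 kmol.
Outlet amounts (n = n₀ + ν ξ):
  A: 688 − 1(219.6) = 468.4
  C: 302 − 1(219.6) = 82.45
  B: 0 + 2(219.6) = 439.1
Total out = 990 kmol; y_B = 439.1 / 990 = 0.4435.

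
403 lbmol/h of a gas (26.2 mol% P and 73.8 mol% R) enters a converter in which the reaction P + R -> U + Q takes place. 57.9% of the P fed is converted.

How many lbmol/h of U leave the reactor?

P reacted = 0.579 × 105.6 = 61.13 lbmol/h; ν_P = −1, so ξ = 61.13/1 = 61.13 lbmol/h.
Outlet amounts (n = n₀ + ν ξ):
  P: 105.6 − 1(61.13) = 44.45
  R: 297.4 − 1(61.13) = 236.3
  U: 0 + 1(61.13) = 61.13
  Q: 0 + 1(61.13) = 61.13

61.1 lbmol/h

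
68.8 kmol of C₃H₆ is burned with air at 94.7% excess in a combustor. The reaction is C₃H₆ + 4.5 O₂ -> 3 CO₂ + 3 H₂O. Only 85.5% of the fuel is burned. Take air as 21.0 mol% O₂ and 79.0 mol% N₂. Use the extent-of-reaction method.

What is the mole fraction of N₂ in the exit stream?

Stoichiometric O₂ = 4.5 × 68.8 = 309.6 kmol; O₂ fed = 309.6 × 1.947 = 602.8 kmol.
N₂ fed = 602.8 × 79/21 = 2268 kmol.
Fuel reacted = 0.855 × 68.8 → ξ = 58.82 kmol.
Outlet (n = n₀ + ν ξ):
  C₃H₆: 68.8 − 1(58.82) = 9.976
  O₂: 602.8 − 4.5(58.82) = 338.1
  N₂: 2268 (inert)
  CO₂: 0 + 3(58.82) = 176.5
  H₂O: 0 + 3(58.82) = 176.5
Total out = 2969 kmol; y_N₂ = 2268 / 2969 = 0.7639.

0.764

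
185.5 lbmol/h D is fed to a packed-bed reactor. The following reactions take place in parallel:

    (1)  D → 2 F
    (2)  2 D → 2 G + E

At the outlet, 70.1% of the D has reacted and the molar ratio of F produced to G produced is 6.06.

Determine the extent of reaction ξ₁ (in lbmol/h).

ξ₁ = 97.8 lbmol/h

Conversion of D: D consumed = 0.701 × 185.5 = 130 lbmol/h = 1ξ₁ + 2ξ₂.
Selectivity: 2ξ₁ / (2ξ₂) = 6.06 → ξ₁ = 6.06 ξ₂.
Substitute: (1·6.06 + 2) ξ₂ = 130 → ξ₂ = 16.13 lbmol/h, ξ₁ = 97.77 lbmol/h.
Outlet amounts (n = n₀ + Σ ν·ξ):
  D: 185.5 − 1(97.77) − 2(16.13) = 55.46
  F: 0 + 2(97.77) = 195.5
  G: 0 + 2(16.13) = 32.27
  E: 0 + 1(16.13) = 16.13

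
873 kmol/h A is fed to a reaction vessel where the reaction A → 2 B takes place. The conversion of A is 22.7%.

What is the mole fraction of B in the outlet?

0.37

A reacted = 0.227 × 873 = 198.2 kmol/h; ν_A = −1, so ξ = 198.2/1 = 198.2 kmol/h.
Outlet amounts (n = n₀ + ν ξ):
  A: 873 − 1(198.2) = 674.8
  B: 0 + 2(198.2) = 396.3
Total out = 1071 kmol/h; y_B = 396.3 / 1071 = 0.37.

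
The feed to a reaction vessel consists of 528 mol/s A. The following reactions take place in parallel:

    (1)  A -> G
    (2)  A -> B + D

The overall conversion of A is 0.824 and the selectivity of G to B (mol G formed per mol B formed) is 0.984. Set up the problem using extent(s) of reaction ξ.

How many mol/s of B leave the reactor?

Conversion of A: A consumed = 0.824 × 528 = 435.1 mol/s = 1ξ₁ + 1ξ₂.
Selectivity: 1ξ₁ / (1ξ₂) = 0.984 → ξ₁ = 0.984 ξ₂.
Substitute: (1·0.984 + 1) ξ₂ = 435.1 → ξ₂ = 219.3 mol/s, ξ₁ = 215.8 mol/s.
Outlet amounts (n = n₀ + Σ ν·ξ):
  A: 528 − 1(215.8) − 1(219.3) = 92.93
  G: 0 + 1(215.8) = 215.8
  B: 0 + 1(219.3) = 219.3
  D: 0 + 1(219.3) = 219.3

219 mol/s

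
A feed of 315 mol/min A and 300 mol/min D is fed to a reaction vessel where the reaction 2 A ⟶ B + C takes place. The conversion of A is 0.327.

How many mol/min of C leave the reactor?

A reacted = 0.327 × 315 = 103 mol/min; ν_A = −2, so ξ = 103/2 = 51.5 mol/min.
Outlet amounts (n = n₀ + ν ξ):
  A: 315 − 2(51.5) = 212
  B: 0 + 1(51.5) = 51.5
  C: 0 + 1(51.5) = 51.5
  D: 300 (inert)

51.5 mol/min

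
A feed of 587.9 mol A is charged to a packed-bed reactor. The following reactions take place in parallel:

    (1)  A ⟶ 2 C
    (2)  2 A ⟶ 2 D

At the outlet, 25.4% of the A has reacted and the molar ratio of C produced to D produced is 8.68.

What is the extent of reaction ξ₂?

ξ₂ = 14 mol

Conversion of A: A consumed = 0.254 × 587.9 = 149.3 mol = 1ξ₁ + 2ξ₂.
Selectivity: 2ξ₁ / (2ξ₂) = 8.68 → ξ₁ = 8.68 ξ₂.
Substitute: (1·8.68 + 2) ξ₂ = 149.3 → ξ₂ = 13.98 mol, ξ₁ = 121.4 mol.
Outlet amounts (n = n₀ + Σ ν·ξ):
  A: 587.9 − 1(121.4) − 2(13.98) = 438.6
  C: 0 + 2(121.4) = 242.7
  D: 0 + 2(13.98) = 27.96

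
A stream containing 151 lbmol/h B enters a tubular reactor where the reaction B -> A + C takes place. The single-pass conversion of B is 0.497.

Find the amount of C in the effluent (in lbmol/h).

75 lbmol/h

B reacted = 0.497 × 151 = 75.05 lbmol/h; ν_B = −1, so ξ = 75.05/1 = 75.05 lbmol/h.
Outlet amounts (n = n₀ + ν ξ):
  B: 151 − 1(75.05) = 75.95
  A: 0 + 1(75.05) = 75.05
  C: 0 + 1(75.05) = 75.05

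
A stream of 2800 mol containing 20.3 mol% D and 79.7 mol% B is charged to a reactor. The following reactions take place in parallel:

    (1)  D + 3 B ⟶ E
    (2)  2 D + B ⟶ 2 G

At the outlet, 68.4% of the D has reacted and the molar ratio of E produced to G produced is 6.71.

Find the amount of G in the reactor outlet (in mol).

Conversion of D: D consumed = 0.684 × 568.4 = 388.8 mol = 1ξ₁ + 2ξ₂.
Selectivity: 1ξ₁ / (2ξ₂) = 6.71 → ξ₁ = 13.42 ξ₂.
Substitute: (1·13.42 + 2) ξ₂ = 388.8 → ξ₂ = 25.21 mol, ξ₁ = 338.4 mol.
Outlet amounts (n = n₀ + Σ ν·ξ):
  D: 568.4 − 1(338.4) − 2(25.21) = 179.6
  B: 2232 − 3(338.4) − 1(25.21) = 1191
  E: 0 + 1(338.4) = 338.4
  G: 0 + 2(25.21) = 50.43

50.4 mol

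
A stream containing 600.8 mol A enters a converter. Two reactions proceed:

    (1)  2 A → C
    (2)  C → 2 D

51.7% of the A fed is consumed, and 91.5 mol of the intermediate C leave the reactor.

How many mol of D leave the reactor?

Conversion of A: A consumed = 2ξ₁ = 0.517 × 600.8 → ξ₁ = 155.3 mol.
C balance: n_C = 0 + 1ξ₁ − 1ξ₂ = 91.5 → ξ₂ = (1·155.3 − 91.5)/1 = 63.81 mol.
Outlet amounts (n = n₀ + Σ ν·ξ):
  A: 600.8 − 2(155.3) = 290.2
  C: 0 + 1(155.3) − 1(63.81) = 91.5
  D: 0 + 2(63.81) = 127.6

128 mol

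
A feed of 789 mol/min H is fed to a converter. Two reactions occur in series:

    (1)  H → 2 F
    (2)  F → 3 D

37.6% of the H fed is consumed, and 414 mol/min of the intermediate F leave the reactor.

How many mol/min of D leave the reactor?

Conversion of H: H consumed = 1ξ₁ = 0.376 × 789 → ξ₁ = 296.7 mol/min.
F balance: n_F = 0 + 2ξ₁ − 1ξ₂ = 414 → ξ₂ = (2·296.7 − 414)/1 = 179.3 mol/min.
Outlet amounts (n = n₀ + Σ ν·ξ):
  H: 789 − 1(296.7) = 492.3
  F: 0 + 2(296.7) − 1(179.3) = 414
  D: 0 + 3(179.3) = 538

538 mol/min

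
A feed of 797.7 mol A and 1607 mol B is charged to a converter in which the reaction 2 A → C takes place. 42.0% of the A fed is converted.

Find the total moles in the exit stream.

2240 mol

A reacted = 0.42 × 797.7 = 335 mol; ν_A = −2, so ξ = 335/2 = 167.5 mol.
Outlet amounts (n = n₀ + ν ξ):
  A: 797.7 − 2(167.5) = 462.7
  C: 0 + 1(167.5) = 167.5
  B: 1607 (inert)
Total out = 462.7 + 167.5 + 1607 = 2237 mol.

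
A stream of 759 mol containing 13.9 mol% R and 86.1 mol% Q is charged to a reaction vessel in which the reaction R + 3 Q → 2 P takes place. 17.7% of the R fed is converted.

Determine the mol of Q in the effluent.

597 mol

R reacted = 0.177 × 105.5 = 18.67 mol; ν_R = −1, so ξ = 18.67/1 = 18.67 mol.
Outlet amounts (n = n₀ + ν ξ):
  R: 105.5 − 1(18.67) = 86.83
  Q: 653.5 − 3(18.67) = 597.5
  P: 0 + 2(18.67) = 37.35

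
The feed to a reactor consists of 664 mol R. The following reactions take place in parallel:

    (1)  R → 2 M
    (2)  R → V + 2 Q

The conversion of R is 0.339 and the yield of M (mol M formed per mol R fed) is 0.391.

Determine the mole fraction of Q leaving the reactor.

Yield of M: 2ξ₁ / 664 = 0.391 → ξ₁ = 129.8 mol.
Conversion of R: 1ξ₁ + 1ξ₂ = 0.339 × 664 = 225.1 → ξ₂ = 95.28 mol.
Outlet amounts (n = n₀ + Σ ν·ξ):
  R: 664 − 1(129.8) − 1(95.28) = 438.9
  M: 0 + 2(129.8) = 259.6
  V: 0 + 1(95.28) = 95.28
  Q: 0 + 2(95.28) = 190.6
Total out = 984.4 mol; y_Q = 190.6 / 984.4 = 0.1936.

0.194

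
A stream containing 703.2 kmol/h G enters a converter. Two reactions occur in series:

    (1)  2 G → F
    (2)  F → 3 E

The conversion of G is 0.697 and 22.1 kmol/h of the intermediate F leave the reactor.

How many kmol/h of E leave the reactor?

669 kmol/h

Conversion of G: G consumed = 2ξ₁ = 0.697 × 703.2 → ξ₁ = 245.1 kmol/h.
F balance: n_F = 0 + 1ξ₁ − 1ξ₂ = 22.1 → ξ₂ = (1·245.1 − 22.1)/1 = 223 kmol/h.
Outlet amounts (n = n₀ + Σ ν·ξ):
  G: 703.2 − 2(245.1) = 213.1
  F: 0 + 1(245.1) − 1(223) = 22.1
  E: 0 + 3(223) = 668.9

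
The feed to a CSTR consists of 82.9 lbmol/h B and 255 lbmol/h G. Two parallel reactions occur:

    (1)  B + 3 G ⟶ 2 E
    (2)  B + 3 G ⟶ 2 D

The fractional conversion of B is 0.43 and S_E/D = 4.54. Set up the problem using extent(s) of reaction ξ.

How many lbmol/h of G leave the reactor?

148 lbmol/h

Conversion of B: B consumed = 0.43 × 82.9 = 35.65 lbmol/h = 1ξ₁ + 1ξ₂.
Selectivity: 2ξ₁ / (2ξ₂) = 4.54 → ξ₁ = 4.54 ξ₂.
Substitute: (1·4.54 + 1) ξ₂ = 35.65 → ξ₂ = 6.434 lbmol/h, ξ₁ = 29.21 lbmol/h.
Outlet amounts (n = n₀ + Σ ν·ξ):
  B: 82.9 − 1(29.21) − 1(6.434) = 47.25
  G: 255 − 3(29.21) − 3(6.434) = 148.1
  E: 0 + 2(29.21) = 58.43
  D: 0 + 2(6.434) = 12.87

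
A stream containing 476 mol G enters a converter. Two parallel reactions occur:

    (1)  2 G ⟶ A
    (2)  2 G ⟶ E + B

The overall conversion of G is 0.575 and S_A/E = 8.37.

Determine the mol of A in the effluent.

Conversion of G: G consumed = 0.575 × 476 = 273.7 mol = 2ξ₁ + 2ξ₂.
Selectivity: 1ξ₁ / (1ξ₂) = 8.37 → ξ₁ = 8.37 ξ₂.
Substitute: (2·8.37 + 2) ξ₂ = 273.7 → ξ₂ = 14.61 mol, ξ₁ = 122.2 mol.
Outlet amounts (n = n₀ + Σ ν·ξ):
  G: 476 − 2(122.2) − 2(14.61) = 202.3
  A: 0 + 1(122.2) = 122.2
  E: 0 + 1(14.61) = 14.61
  B: 0 + 1(14.61) = 14.61

122 mol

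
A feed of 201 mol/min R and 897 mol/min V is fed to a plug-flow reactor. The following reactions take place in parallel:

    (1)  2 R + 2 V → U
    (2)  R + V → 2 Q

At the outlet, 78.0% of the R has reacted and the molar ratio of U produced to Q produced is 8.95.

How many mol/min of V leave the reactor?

Conversion of R: R consumed = 0.78 × 201 = 156.8 mol/min = 2ξ₁ + 1ξ₂.
Selectivity: 1ξ₁ / (2ξ₂) = 8.95 → ξ₁ = 17.9 ξ₂.
Substitute: (2·17.9 + 1) ξ₂ = 156.8 → ξ₂ = 4.26 mol/min, ξ₁ = 76.26 mol/min.
Outlet amounts (n = n₀ + Σ ν·ξ):
  R: 201 − 2(76.26) − 1(4.26) = 44.22
  V: 897 − 2(76.26) − 1(4.26) = 740.2
  U: 0 + 1(76.26) = 76.26
  Q: 0 + 2(4.26) = 8.521

740 mol/min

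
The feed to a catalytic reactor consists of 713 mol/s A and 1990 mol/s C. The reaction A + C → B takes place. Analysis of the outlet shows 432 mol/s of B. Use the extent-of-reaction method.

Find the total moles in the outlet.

2270 mol/s

For B: n = n₀ + 1ξ → 432 = 0 + 1ξ, giving ξ = 432 mol/s.
Outlet amounts (n = n₀ + ν ξ):
  A: 713 − 1(432) = 281
  C: 1990 − 1(432) = 1558
  B: 0 + 1(432) = 432
Total out = 281 + 1558 + 432 = 2271 mol/s.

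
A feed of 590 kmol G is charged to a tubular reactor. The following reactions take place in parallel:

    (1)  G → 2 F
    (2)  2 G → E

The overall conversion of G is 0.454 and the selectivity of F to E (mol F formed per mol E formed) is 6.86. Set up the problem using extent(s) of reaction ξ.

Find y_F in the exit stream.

0.477

Conversion of G: G consumed = 0.454 × 590 = 267.9 kmol = 1ξ₁ + 2ξ₂.
Selectivity: 2ξ₁ / (1ξ₂) = 6.86 → ξ₁ = 3.43 ξ₂.
Substitute: (1·3.43 + 2) ξ₂ = 267.9 → ξ₂ = 49.33 kmol, ξ₁ = 169.2 kmol.
Outlet amounts (n = n₀ + Σ ν·ξ):
  G: 590 − 1(169.2) − 2(49.33) = 322.1
  F: 0 + 2(169.2) = 338.4
  E: 0 + 1(49.33) = 49.33
Total out = 709.9 kmol; y_F = 338.4 / 709.9 = 0.4767.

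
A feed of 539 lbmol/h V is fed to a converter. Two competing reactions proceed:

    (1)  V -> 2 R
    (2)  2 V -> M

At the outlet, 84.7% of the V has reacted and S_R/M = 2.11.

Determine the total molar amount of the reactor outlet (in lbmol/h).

547 lbmol/h

Conversion of V: V consumed = 0.847 × 539 = 456.5 lbmol/h = 1ξ₁ + 2ξ₂.
Selectivity: 2ξ₁ / (1ξ₂) = 2.11 → ξ₁ = 1.055 ξ₂.
Substitute: (1·1.055 + 2) ξ₂ = 456.5 → ξ₂ = 149.4 lbmol/h, ξ₁ = 157.7 lbmol/h.
Outlet amounts (n = n₀ + Σ ν·ξ):
  V: 539 − 1(157.7) − 2(149.4) = 82.47
  R: 0 + 2(157.7) = 315.3
  M: 0 + 1(149.4) = 149.4
Total out = 82.47 + 315.3 + 149.4 = 547.2 lbmol/h.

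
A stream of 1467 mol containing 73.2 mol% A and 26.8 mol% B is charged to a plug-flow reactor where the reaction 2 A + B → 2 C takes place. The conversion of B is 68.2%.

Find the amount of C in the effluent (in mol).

536 mol

B reacted = 0.682 × 393.2 = 268.1 mol; ν_B = −1, so ξ = 268.1/1 = 268.1 mol.
Outlet amounts (n = n₀ + ν ξ):
  A: 1074 − 2(268.1) = 537.6
  B: 393.2 − 1(268.1) = 125
  C: 0 + 2(268.1) = 536.3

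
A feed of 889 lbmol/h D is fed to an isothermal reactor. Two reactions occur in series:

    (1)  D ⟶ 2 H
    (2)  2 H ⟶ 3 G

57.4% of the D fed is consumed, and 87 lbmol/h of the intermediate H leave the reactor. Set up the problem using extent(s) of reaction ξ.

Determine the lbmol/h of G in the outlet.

1400 lbmol/h

Conversion of D: D consumed = 1ξ₁ = 0.574 × 889 → ξ₁ = 510.3 lbmol/h.
H balance: n_H = 0 + 2ξ₁ − 2ξ₂ = 87 → ξ₂ = (2·510.3 − 87)/2 = 466.8 lbmol/h.
Outlet amounts (n = n₀ + Σ ν·ξ):
  D: 889 − 1(510.3) = 378.7
  H: 0 + 2(510.3) − 2(466.8) = 87
  G: 0 + 3(466.8) = 1400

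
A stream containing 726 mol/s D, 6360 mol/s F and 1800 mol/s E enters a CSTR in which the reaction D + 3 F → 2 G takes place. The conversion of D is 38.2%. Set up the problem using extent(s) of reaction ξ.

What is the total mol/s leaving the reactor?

8330 mol/s

D reacted = 0.382 × 726 = 277.3 mol/s; ν_D = −1, so ξ = 277.3/1 = 277.3 mol/s.
Outlet amounts (n = n₀ + ν ξ):
  D: 726 − 1(277.3) = 448.7
  F: 6360 − 3(277.3) = 5528
  G: 0 + 2(277.3) = 554.7
  E: 1800 (inert)
Total out = 448.7 + 5528 + 554.7 + 1800 = 8331 mol/s.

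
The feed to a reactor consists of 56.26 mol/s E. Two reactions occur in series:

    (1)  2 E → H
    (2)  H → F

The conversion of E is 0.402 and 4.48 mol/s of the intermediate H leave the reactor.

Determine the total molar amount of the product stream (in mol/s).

Conversion of E: E consumed = 2ξ₁ = 0.402 × 56.26 → ξ₁ = 11.31 mol/s.
H balance: n_H = 0 + 1ξ₁ − 1ξ₂ = 4.48 → ξ₂ = (1·11.31 − 4.48)/1 = 6.828 mol/s.
Outlet amounts (n = n₀ + Σ ν·ξ):
  E: 56.26 − 2(11.31) = 33.64
  H: 0 + 1(11.31) − 1(6.828) = 4.48
  F: 0 + 1(6.828) = 6.828
Total out = 33.64 + 4.48 + 6.828 = 44.95 mol/s.

45 mol/s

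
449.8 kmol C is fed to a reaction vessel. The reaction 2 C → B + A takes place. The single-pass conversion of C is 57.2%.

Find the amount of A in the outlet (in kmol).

129 kmol

C reacted = 0.572 × 449.8 = 257.3 kmol; ν_C = −2, so ξ = 257.3/2 = 128.6 kmol.
Outlet amounts (n = n₀ + ν ξ):
  C: 449.8 − 2(128.6) = 192.5
  B: 0 + 1(128.6) = 128.6
  A: 0 + 1(128.6) = 128.6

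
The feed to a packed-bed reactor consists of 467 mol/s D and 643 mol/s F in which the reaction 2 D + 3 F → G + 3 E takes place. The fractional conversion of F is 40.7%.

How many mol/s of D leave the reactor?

F reacted = 0.407 × 643 = 261.7 mol/s; ν_F = −3, so ξ = 261.7/3 = 87.23 mol/s.
Outlet amounts (n = n₀ + ν ξ):
  D: 467 − 2(87.23) = 292.5
  F: 643 − 3(87.23) = 381.3
  G: 0 + 1(87.23) = 87.23
  E: 0 + 3(87.23) = 261.7

293 mol/s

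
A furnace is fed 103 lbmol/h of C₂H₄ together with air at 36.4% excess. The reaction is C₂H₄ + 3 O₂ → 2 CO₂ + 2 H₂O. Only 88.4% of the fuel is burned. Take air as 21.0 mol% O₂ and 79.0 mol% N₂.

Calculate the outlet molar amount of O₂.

148 lbmol/h

Stoichiometric O₂ = 3 × 103 = 309 lbmol/h; O₂ fed = 309 × 1.364 = 421.5 lbmol/h.
N₂ fed = 421.5 × 79/21 = 1586 lbmol/h.
Fuel reacted = 0.884 × 103 → ξ = 91.05 lbmol/h.
Outlet (n = n₀ + ν ξ):
  C₂H₄: 103 − 1(91.05) = 11.95
  O₂: 421.5 − 3(91.05) = 148.3
  N₂: 1586 (inert)
  CO₂: 0 + 2(91.05) = 182.1
  H₂O: 0 + 2(91.05) = 182.1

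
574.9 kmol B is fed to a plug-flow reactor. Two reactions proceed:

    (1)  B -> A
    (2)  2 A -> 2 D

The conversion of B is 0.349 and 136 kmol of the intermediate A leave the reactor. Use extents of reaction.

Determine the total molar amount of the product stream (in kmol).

575 kmol

Conversion of B: B consumed = 1ξ₁ = 0.349 × 574.9 → ξ₁ = 200.6 kmol.
A balance: n_A = 0 + 1ξ₁ − 2ξ₂ = 136 → ξ₂ = (1·200.6 − 136)/2 = 32.32 kmol.
Outlet amounts (n = n₀ + Σ ν·ξ):
  B: 574.9 − 1(200.6) = 374.3
  A: 0 + 1(200.6) − 2(32.32) = 136
  D: 0 + 2(32.32) = 64.64
Total out = 374.3 + 136 + 64.64 = 574.9 kmol.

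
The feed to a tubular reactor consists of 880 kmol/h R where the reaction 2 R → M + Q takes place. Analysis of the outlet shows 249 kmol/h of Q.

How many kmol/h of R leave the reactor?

382 kmol/h

For Q: n = n₀ + 1ξ → 249 = 0 + 1ξ, giving ξ = 249 kmol/h.
Outlet amounts (n = n₀ + ν ξ):
  R: 880 − 2(249) = 382
  M: 0 + 1(249) = 249
  Q: 0 + 1(249) = 249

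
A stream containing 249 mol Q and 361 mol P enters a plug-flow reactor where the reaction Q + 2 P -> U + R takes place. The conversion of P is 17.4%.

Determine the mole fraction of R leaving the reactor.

0.0543

P reacted = 0.174 × 361 = 62.81 mol; ν_P = −2, so ξ = 62.81/2 = 31.41 mol.
Outlet amounts (n = n₀ + ν ξ):
  Q: 249 − 1(31.41) = 217.6
  P: 361 − 2(31.41) = 298.2
  U: 0 + 1(31.41) = 31.41
  R: 0 + 1(31.41) = 31.41
Total out = 578.6 mol; y_R = 31.41 / 578.6 = 0.05428.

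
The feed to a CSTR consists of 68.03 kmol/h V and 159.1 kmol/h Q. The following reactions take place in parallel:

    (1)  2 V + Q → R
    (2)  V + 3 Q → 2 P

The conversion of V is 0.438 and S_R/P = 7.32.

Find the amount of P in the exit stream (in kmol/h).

1.97 kmol/h

Conversion of V: V consumed = 0.438 × 68.03 = 29.8 kmol/h = 2ξ₁ + 1ξ₂.
Selectivity: 1ξ₁ / (2ξ₂) = 7.32 → ξ₁ = 14.64 ξ₂.
Substitute: (2·14.64 + 1) ξ₂ = 29.8 → ξ₂ = 0.9841 kmol/h, ξ₁ = 14.41 kmol/h.
Outlet amounts (n = n₀ + Σ ν·ξ):
  V: 68.03 − 2(14.41) − 1(0.9841) = 38.23
  Q: 159.1 − 1(14.41) − 3(0.9841) = 141.7
  R: 0 + 1(14.41) = 14.41
  P: 0 + 2(0.9841) = 1.968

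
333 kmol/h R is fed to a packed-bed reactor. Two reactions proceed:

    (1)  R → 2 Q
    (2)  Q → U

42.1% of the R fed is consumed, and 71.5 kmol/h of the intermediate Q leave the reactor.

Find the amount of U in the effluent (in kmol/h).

Conversion of R: R consumed = 1ξ₁ = 0.421 × 333 → ξ₁ = 140.2 kmol/h.
Q balance: n_Q = 0 + 2ξ₁ − 1ξ₂ = 71.5 → ξ₂ = (2·140.2 − 71.5)/1 = 208.9 kmol/h.
Outlet amounts (n = n₀ + Σ ν·ξ):
  R: 333 − 1(140.2) = 192.8
  Q: 0 + 2(140.2) − 1(208.9) = 71.5
  U: 0 + 1(208.9) = 208.9

209 kmol/h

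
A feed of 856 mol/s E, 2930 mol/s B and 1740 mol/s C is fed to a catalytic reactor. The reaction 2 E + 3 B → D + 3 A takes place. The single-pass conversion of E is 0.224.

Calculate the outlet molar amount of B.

2640 mol/s

E reacted = 0.224 × 856 = 191.7 mol/s; ν_E = −2, so ξ = 191.7/2 = 95.87 mol/s.
Outlet amounts (n = n₀ + ν ξ):
  E: 856 − 2(95.87) = 664.3
  B: 2930 − 3(95.87) = 2642
  D: 0 + 1(95.87) = 95.87
  A: 0 + 3(95.87) = 287.6
  C: 1740 (inert)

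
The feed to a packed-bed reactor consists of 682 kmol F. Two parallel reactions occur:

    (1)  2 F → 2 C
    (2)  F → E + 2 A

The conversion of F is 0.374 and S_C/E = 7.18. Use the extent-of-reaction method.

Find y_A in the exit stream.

Conversion of F: F consumed = 0.374 × 682 = 255.1 kmol = 2ξ₁ + 1ξ₂.
Selectivity: 2ξ₁ / (1ξ₂) = 7.18 → ξ₁ = 3.59 ξ₂.
Substitute: (2·3.59 + 1) ξ₂ = 255.1 → ξ₂ = 31.18 kmol, ξ₁ = 111.9 kmol.
Outlet amounts (n = n₀ + Σ ν·ξ):
  F: 682 − 2(111.9) − 1(31.18) = 426.9
  C: 0 + 2(111.9) = 223.9
  E: 0 + 1(31.18) = 31.18
  A: 0 + 2(31.18) = 62.36
Total out = 744.4 kmol; y_A = 62.36 / 744.4 = 0.08378.

0.0838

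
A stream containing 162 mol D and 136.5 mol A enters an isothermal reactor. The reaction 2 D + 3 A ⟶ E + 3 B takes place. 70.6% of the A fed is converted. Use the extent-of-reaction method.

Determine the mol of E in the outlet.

A reacted = 0.706 × 136.5 = 96.37 mol; ν_A = −3, so ξ = 96.37/3 = 32.12 mol.
Outlet amounts (n = n₀ + ν ξ):
  D: 162 − 2(32.12) = 97.75
  A: 136.5 − 3(32.12) = 40.13
  E: 0 + 1(32.12) = 32.12
  B: 0 + 3(32.12) = 96.37

32.1 mol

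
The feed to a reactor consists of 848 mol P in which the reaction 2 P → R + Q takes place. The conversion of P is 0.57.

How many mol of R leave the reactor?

242 mol

P reacted = 0.57 × 848 = 483.4 mol; ν_P = −2, so ξ = 483.4/2 = 241.7 mol.
Outlet amounts (n = n₀ + ν ξ):
  P: 848 − 2(241.7) = 364.6
  R: 0 + 1(241.7) = 241.7
  Q: 0 + 1(241.7) = 241.7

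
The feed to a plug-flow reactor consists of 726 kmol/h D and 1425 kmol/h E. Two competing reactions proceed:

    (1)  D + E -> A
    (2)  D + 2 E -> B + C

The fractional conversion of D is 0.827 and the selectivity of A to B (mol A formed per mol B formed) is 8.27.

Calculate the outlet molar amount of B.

Conversion of D: D consumed = 0.827 × 726 = 600.4 kmol/h = 1ξ₁ + 1ξ₂.
Selectivity: 1ξ₁ / (1ξ₂) = 8.27 → ξ₁ = 8.27 ξ₂.
Substitute: (1·8.27 + 1) ξ₂ = 600.4 → ξ₂ = 64.77 kmol/h, ξ₁ = 535.6 kmol/h.
Outlet amounts (n = n₀ + Σ ν·ξ):
  D: 726 − 1(535.6) − 1(64.77) = 125.6
  E: 1425 − 1(535.6) − 2(64.77) = 759.8
  A: 0 + 1(535.6) = 535.6
  B: 0 + 1(64.77) = 64.77
  C: 0 + 1(64.77) = 64.77

64.8 kmol/h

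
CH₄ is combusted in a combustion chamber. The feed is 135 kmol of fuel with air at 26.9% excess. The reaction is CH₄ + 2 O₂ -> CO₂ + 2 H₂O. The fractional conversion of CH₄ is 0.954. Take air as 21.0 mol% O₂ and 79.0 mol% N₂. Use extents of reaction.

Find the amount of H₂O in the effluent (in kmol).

Stoichiometric O₂ = 2 × 135 = 270 kmol; O₂ fed = 270 × 1.269 = 342.6 kmol.
N₂ fed = 342.6 × 79/21 = 1289 kmol.
Fuel reacted = 0.954 × 135 → ξ = 128.8 kmol.
Outlet (n = n₀ + ν ξ):
  CH₄: 135 − 1(128.8) = 6.21
  O₂: 342.6 − 2(128.8) = 85.05
  N₂: 1289 (inert)
  CO₂: 0 + 1(128.8) = 128.8
  H₂O: 0 + 2(128.8) = 257.6

258 kmol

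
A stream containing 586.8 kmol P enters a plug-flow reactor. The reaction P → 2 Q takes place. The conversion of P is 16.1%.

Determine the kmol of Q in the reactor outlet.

189 kmol

P reacted = 0.161 × 586.8 = 94.47 kmol; ν_P = −1, so ξ = 94.47/1 = 94.47 kmol.
Outlet amounts (n = n₀ + ν ξ):
  P: 586.8 − 1(94.47) = 492.3
  Q: 0 + 2(94.47) = 188.9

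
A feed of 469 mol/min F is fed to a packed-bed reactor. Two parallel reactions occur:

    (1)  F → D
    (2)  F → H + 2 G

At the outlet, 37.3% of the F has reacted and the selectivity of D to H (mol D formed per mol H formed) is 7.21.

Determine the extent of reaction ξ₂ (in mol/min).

ξ₂ = 21.3 mol/min

Conversion of F: F consumed = 0.373 × 469 = 174.9 mol/min = 1ξ₁ + 1ξ₂.
Selectivity: 1ξ₁ / (1ξ₂) = 7.21 → ξ₁ = 7.21 ξ₂.
Substitute: (1·7.21 + 1) ξ₂ = 174.9 → ξ₂ = 21.31 mol/min, ξ₁ = 153.6 mol/min.
Outlet amounts (n = n₀ + Σ ν·ξ):
  F: 469 − 1(153.6) − 1(21.31) = 294.1
  D: 0 + 1(153.6) = 153.6
  H: 0 + 1(21.31) = 21.31
  G: 0 + 2(21.31) = 42.62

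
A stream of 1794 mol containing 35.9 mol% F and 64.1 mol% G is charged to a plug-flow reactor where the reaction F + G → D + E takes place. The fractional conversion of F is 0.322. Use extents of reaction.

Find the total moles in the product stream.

1790 mol

F reacted = 0.322 × 644 = 207.4 mol; ν_F = −1, so ξ = 207.4/1 = 207.4 mol.
Outlet amounts (n = n₀ + ν ξ):
  F: 644 − 1(207.4) = 436.7
  G: 1150 − 1(207.4) = 942.6
  D: 0 + 1(207.4) = 207.4
  E: 0 + 1(207.4) = 207.4
Total out = 436.7 + 942.6 + 207.4 + 207.4 = 1794 mol.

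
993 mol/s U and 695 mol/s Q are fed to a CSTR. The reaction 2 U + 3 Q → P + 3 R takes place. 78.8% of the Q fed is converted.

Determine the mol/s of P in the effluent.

Q reacted = 0.788 × 695 = 547.7 mol/s; ν_Q = −3, so ξ = 547.7/3 = 182.6 mol/s.
Outlet amounts (n = n₀ + ν ξ):
  U: 993 − 2(182.6) = 627.9
  Q: 695 − 3(182.6) = 147.3
  P: 0 + 1(182.6) = 182.6
  R: 0 + 3(182.6) = 547.7

183 mol/s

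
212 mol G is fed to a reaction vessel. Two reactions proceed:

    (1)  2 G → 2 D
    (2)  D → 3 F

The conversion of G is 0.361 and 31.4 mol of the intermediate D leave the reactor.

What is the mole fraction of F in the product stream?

Conversion of G: G consumed = 2ξ₁ = 0.361 × 212 → ξ₁ = 38.27 mol.
D balance: n_D = 0 + 2ξ₁ − 1ξ₂ = 31.4 → ξ₂ = (2·38.27 − 31.4)/1 = 45.13 mol.
Outlet amounts (n = n₀ + Σ ν·ξ):
  G: 212 − 2(38.27) = 135.5
  D: 0 + 2(38.27) − 1(45.13) = 31.4
  F: 0 + 3(45.13) = 135.4
Total out = 302.3 mol; y_F = 135.4 / 302.3 = 0.4479.

0.448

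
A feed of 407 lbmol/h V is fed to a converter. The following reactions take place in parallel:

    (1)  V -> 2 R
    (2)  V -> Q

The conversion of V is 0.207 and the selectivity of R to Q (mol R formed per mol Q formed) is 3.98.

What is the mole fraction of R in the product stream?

Conversion of V: V consumed = 0.207 × 407 = 84.25 lbmol/h = 1ξ₁ + 1ξ₂.
Selectivity: 2ξ₁ / (1ξ₂) = 3.98 → ξ₁ = 1.99 ξ₂.
Substitute: (1·1.99 + 1) ξ₂ = 84.25 → ξ₂ = 28.18 lbmol/h, ξ₁ = 56.07 lbmol/h.
Outlet amounts (n = n₀ + Σ ν·ξ):
  V: 407 − 1(56.07) − 1(28.18) = 322.8
  R: 0 + 2(56.07) = 112.1
  Q: 0 + 1(28.18) = 28.18
Total out = 463.1 lbmol/h; y_R = 112.1 / 463.1 = 0.2422.

0.242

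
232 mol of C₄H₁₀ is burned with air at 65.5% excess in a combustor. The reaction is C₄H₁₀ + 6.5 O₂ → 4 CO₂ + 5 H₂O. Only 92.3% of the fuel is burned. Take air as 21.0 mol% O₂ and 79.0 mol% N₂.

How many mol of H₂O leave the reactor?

1070 mol

Stoichiometric O₂ = 6.5 × 232 = 1508 mol; O₂ fed = 1508 × 1.655 = 2496 mol.
N₂ fed = 2496 × 79/21 = 9389 mol.
Fuel reacted = 0.923 × 232 → ξ = 214.1 mol.
Outlet (n = n₀ + ν ξ):
  C₄H₁₀: 232 − 1(214.1) = 17.86
  O₂: 2496 − 6.5(214.1) = 1104
  N₂: 9389 (inert)
  CO₂: 0 + 4(214.1) = 856.5
  H₂O: 0 + 5(214.1) = 1071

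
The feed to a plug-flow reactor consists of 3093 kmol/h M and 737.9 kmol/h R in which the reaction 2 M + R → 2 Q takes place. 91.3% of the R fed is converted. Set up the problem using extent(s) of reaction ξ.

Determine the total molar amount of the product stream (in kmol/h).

3160 kmol/h

R reacted = 0.913 × 737.9 = 673.7 kmol/h; ν_R = −1, so ξ = 673.7/1 = 673.7 kmol/h.
Outlet amounts (n = n₀ + ν ξ):
  M: 3093 − 2(673.7) = 1746
  R: 737.9 − 1(673.7) = 64.2
  Q: 0 + 2(673.7) = 1347
Total out = 1746 + 64.2 + 1347 = 3157 kmol/h.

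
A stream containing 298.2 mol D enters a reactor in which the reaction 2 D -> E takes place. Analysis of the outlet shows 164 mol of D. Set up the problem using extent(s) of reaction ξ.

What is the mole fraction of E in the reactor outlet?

For D: n = n₀ − 2ξ → 164 = 298.2 − 2ξ, giving ξ = 67.1 mol.
Outlet amounts (n = n₀ + ν ξ):
  D: 298.2 − 2(67.1) = 164
  E: 0 + 1(67.1) = 67.1
Total out = 231.1 mol; y_E = 67.1 / 231.1 = 0.2904.

0.29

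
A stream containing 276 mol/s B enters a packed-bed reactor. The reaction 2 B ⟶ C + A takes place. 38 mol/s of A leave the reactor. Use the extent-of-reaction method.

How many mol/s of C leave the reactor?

For A: n = n₀ + 1ξ → 38 = 0 + 1ξ, giving ξ = 38 mol/s.
Outlet amounts (n = n₀ + ν ξ):
  B: 276 − 2(38) = 200
  C: 0 + 1(38) = 38
  A: 0 + 1(38) = 38

38 mol/s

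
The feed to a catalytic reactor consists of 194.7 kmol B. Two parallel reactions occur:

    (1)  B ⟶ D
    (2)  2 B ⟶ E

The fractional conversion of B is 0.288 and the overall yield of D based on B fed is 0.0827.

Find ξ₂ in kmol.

ξ₂ = 20 kmol

Yield of D: 1ξ₁ / 194.7 = 0.0827 → ξ₁ = 16.1 kmol.
Conversion of B: 1ξ₁ + 2ξ₂ = 0.288 × 194.7 = 56.07 → ξ₂ = 19.99 kmol.
Outlet amounts (n = n₀ + Σ ν·ξ):
  B: 194.7 − 1(16.1) − 2(19.99) = 138.6
  D: 0 + 1(16.1) = 16.1
  E: 0 + 1(19.99) = 19.99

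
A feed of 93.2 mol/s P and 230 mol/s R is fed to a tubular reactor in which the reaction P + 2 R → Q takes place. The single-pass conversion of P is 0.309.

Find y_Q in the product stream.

0.108

P reacted = 0.309 × 93.2 = 28.8 mol/s; ν_P = −1, so ξ = 28.8/1 = 28.8 mol/s.
Outlet amounts (n = n₀ + ν ξ):
  P: 93.2 − 1(28.8) = 64.4
  R: 230 − 2(28.8) = 172.4
  Q: 0 + 1(28.8) = 28.8
Total out = 265.6 mol/s; y_Q = 28.8 / 265.6 = 0.1084.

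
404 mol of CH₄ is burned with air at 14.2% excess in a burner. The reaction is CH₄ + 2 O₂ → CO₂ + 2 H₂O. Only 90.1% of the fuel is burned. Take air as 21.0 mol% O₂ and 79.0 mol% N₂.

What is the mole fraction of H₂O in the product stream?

0.152

Stoichiometric O₂ = 2 × 404 = 808 mol; O₂ fed = 808 × 1.142 = 922.7 mol.
N₂ fed = 922.7 × 79/21 = 3471 mol.
Fuel reacted = 0.901 × 404 → ξ = 364 mol.
Outlet (n = n₀ + ν ξ):
  CH₄: 404 − 1(364) = 40
  O₂: 922.7 − 2(364) = 194.7
  N₂: 3471 (inert)
  CO₂: 0 + 1(364) = 364
  H₂O: 0 + 2(364) = 728
Total out = 4798 mol; y_H₂O = 728 / 4798 = 0.1517.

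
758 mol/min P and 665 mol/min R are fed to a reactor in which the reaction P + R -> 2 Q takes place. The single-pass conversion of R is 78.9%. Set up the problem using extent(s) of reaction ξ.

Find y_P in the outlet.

R reacted = 0.789 × 665 = 524.7 mol/min; ν_R = −1, so ξ = 524.7/1 = 524.7 mol/min.
Outlet amounts (n = n₀ + ν ξ):
  P: 758 − 1(524.7) = 233.3
  R: 665 − 1(524.7) = 140.3
  Q: 0 + 2(524.7) = 1049
Total out = 1423 mol/min; y_P = 233.3 / 1423 = 0.164.

0.164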